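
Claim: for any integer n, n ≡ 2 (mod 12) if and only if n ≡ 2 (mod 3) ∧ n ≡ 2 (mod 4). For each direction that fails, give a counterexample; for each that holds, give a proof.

Equivalent; both directions hold.

(→) Suppose n ≡ 2 (mod 12); write n = 12j + 2. Since 3 ∣ 12, reducing mod 3 gives n ≡ 2 (mod 3); since 4 ∣ 12, reducing mod 4 gives n ≡ 2 (mod 4).

(←) Conversely, if n ≡ 2 (mod 3) and n ≡ 2 (mod 4), then by the Chinese remainder theorem n ≡ 2 (mod 12). This is exactly n ≡ 2 (mod 12).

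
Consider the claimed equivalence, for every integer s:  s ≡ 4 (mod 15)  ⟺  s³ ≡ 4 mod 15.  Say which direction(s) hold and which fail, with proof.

(⇒) Suppose s ≡ 4 (mod 15). Write s = 15j + 4. Then (15j + 4)³ = 3375j³ + 2700j² + 720j + 64 = 15(225j³ + 180j² + 48j + 4) + 4, so s³ ≡ 4 (mod 15).

(⇐) Conversely, suppose s³ ≡ 4 (mod 15). The only residue r in {0, …, 14} with r³ ≡ 4 (mod 15) is r = 4, so s ≡ 4 (mod 15).

The biconditional holds.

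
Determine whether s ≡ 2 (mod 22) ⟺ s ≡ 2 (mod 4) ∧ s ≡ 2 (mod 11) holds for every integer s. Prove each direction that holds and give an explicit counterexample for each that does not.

[⇒] This fails: s = 24 gives 24 ≡ 2 (mod 22) but 24 ≡ 0 (mod 4), so the conjunction on the right does not hold.

[⇐] Conversely, if s ≡ 2 (mod 4) and s ≡ 2 (mod 11), then by the Chinese remainder theorem s ≡ 2 (mod 44). Since 2 ≡ 2 (mod 22) and 22 ∣ 44, we get s ≡ 2 (mod 22).

The forward direction fails; the converse holds.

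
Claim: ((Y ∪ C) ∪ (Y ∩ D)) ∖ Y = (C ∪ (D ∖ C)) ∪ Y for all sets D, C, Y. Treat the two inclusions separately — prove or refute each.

The sets are not equal: only the forward inclusion holds.

(⊆) Let x ∈ ((Y ∪ C) ∪ (Y ∩ D)) ∖ Y. Then either x ∈ C and x ∉ D, Y; or x ∈ D ∩ C and x ∉ Y. In each case x ∈ (C ∪ (D ∖ C)) ∪ Y, so ((Y ∪ C) ∪ (Y ∩ D)) ∖ Y ⊆ (C ∪ (D ∖ C)) ∪ Y.

(⊇) This inclusion fails. Take D = {1}, C = ∅, Y = ∅; then 1 ∈ (C ∪ (D ∖ C)) ∪ Y but 1 ∉ ((Y ∪ C) ∪ (Y ∩ D)) ∖ Y.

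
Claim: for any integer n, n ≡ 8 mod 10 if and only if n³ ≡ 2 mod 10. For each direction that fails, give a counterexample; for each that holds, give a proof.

Forward direction. Suppose n ≡ 8 mod 10. Write n = 10j + 8. Then (10j + 8)³ = 1000j³ + 2400j² + 1920j + 512 = 10(100j³ + 240j² + 192j + 51) + 2, so n³ ≡ 2 (mod 10).

Converse. Suppose n³ ≡ 2 (mod 10). The only residue r in {0, …, 9} with r³ ≡ 2 (mod 10) is r = 8, so n ≡ 8 (mod 10).

Both directions hold.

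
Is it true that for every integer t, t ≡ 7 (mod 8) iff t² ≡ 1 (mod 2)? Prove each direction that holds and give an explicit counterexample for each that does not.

Only the forward implication holds.

[⇒] Suppose t ≡ 7 (mod 8). Then t² ≡ 7² = 49 (mod 8), and since 2 ∣ 8, also t² ≡ 1 (mod 2).

[⇐] This fails: take t = 1. Then 1² = 1 ≡ 1 (mod 2), yet 1 ≡ 1 (mod 8), not 7.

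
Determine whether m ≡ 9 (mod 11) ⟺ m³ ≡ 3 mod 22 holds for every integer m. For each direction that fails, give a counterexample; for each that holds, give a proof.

The forward direction fails; the converse holds.

Converse. The residues r modulo 22 with r³ ≡ 3 (mod 22) are exactly {9}, and each is ≡ 9 (mod 11).

Forward direction. This fails: take m = 20. Then 20 ≡ 9 (mod 11), but 20³ = 8000 ≡ 14 (mod 22), not 3.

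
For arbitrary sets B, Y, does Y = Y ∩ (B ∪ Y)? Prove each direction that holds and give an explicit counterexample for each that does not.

(⟹) Let x ∈ Y. Then either x ∈ Y and x ∉ B; or x ∈ B ∩ Y. In each case x ∈ Y ∩ (B ∪ Y), so Y ⊆ Y ∩ (B ∪ Y).

(⟸) Let x ∈ Y ∩ (B ∪ Y). Then either x ∈ Y and x ∉ B; or x ∈ B ∩ Y. In each case x ∈ Y, so Y ∩ (B ∪ Y) ⊆ Y.

Both inclusions hold; the sets are equal.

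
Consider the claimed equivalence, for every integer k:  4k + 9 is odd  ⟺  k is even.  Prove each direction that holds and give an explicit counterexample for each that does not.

(→) This fails: take k = 3. Then 4k + 9 = 21, which is odd, yet k = 3 is odd, not even.

(←) Suppose k is even. Since 4 is even, 4k is even for every k, so 4k + 9 has the same parity as 9, which is odd. Hence 4k + 9 is odd.

The forward direction fails; the converse holds.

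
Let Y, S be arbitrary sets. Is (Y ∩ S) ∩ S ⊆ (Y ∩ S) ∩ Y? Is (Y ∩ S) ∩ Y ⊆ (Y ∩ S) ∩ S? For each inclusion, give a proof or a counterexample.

Both inclusions hold.

(⟹) Let x ∈ (Y ∩ S) ∩ S. Then x ∈ Y ∩ S, from which x ∈ (Y ∩ S) ∩ Y.

(⟸) Let x ∈ (Y ∩ S) ∩ Y. Then x ∈ Y ∩ S, from which x ∈ (Y ∩ S) ∩ S.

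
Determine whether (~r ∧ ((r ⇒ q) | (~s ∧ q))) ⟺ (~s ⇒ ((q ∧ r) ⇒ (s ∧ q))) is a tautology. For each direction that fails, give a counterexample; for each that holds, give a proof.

Not equivalent: only (⇒) holds.

(←) This fails. Under r = T, q = F, s = F, the left side is false but the right side is true.

(→) Assume the antecedent. If r is true, the antecedent cannot hold. If r is false, ~s ⇒ ((q ∧ r) ⇒ (s ∧ q)) reduces to true regardless of the other variables. Either way ~s ⇒ ((q ∧ r) ⇒ (s ∧ q)) holds.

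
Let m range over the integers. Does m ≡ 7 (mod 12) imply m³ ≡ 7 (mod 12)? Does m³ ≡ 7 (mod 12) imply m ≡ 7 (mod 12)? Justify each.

Both directions hold; the statement is true.

Forward direction. Suppose m ≡ 7 (mod 12). Write m = 12j + 7. Then (12j + 7)³ = 1728j³ + 3024j² + 1764j + 343 = 12(144j³ + 252j² + 147j + 28) + 7, so m³ ≡ 7 (mod 12).

Converse. Suppose m³ ≡ 7 (mod 12). The only residue r in {0, …, 11} with r³ ≡ 7 (mod 12) is r = 7, so m ≡ 7 (mod 12).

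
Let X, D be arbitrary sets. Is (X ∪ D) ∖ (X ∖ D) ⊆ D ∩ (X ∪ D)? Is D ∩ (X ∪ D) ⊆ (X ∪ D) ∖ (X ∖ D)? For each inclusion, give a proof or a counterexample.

The two sets are equal.

Reverse inclusion. Let x ∈ D ∩ (X ∪ D). Then either x ∈ D and x ∉ X; or x ∈ X ∩ D. In each case x ∈ (X ∪ D) ∖ (X ∖ D), so D ∩ (X ∪ D) ⊆ (X ∪ D) ∖ (X ∖ D).

Forward inclusion. Let x ∈ (X ∪ D) ∖ (X ∖ D). Then either x ∈ D and x ∉ X; or x ∈ X ∩ D. In each case x ∈ D ∩ (X ∪ D), so (X ∪ D) ∖ (X ∖ D) ⊆ D ∩ (X ∪ D).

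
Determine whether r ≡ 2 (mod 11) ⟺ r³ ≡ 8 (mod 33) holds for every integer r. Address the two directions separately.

The forward direction fails; the converse holds.

(⟹) This fails: take r = 13. Then 13 ≡ 2 (mod 11), but 13³ = 2197 ≡ 19 (mod 33), not 8.

(⟸) Conversely, the residues r modulo 33 with r³ ≡ 8 (mod 33) are exactly {2}, and each is ≡ 2 (mod 11).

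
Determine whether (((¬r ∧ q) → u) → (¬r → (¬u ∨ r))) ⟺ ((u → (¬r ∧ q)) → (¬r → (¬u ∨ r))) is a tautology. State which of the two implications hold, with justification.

[⇒] Assume the antecedent. If r is true, the consequent reduces to true regardless of the other variables. If r is false, the antecedent forces (q = F, r = F, u = F) or (q = T, r = F, u = F), and the consequent holds there. Either way the consequent holds.

[⇐] This fails. Under q = F, r = F, u = T, the left side is false but the right side is true.

Only the forward implication holds.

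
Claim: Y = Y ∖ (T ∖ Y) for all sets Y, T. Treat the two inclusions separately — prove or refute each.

Forward inclusion. Let x ∈ Y. Then either x ∈ Y and x ∉ T; or x ∈ Y ∩ T. In each case x ∈ Y ∖ (T ∖ Y), so Y ⊆ Y ∖ (T ∖ Y).

Reverse inclusion. Let x ∈ Y ∖ (T ∖ Y). Then either x ∈ Y and x ∉ T; or x ∈ Y ∩ T. In each case x ∈ Y, so Y ∖ (T ∖ Y) ⊆ Y.

Both inclusions hold; the sets are equal.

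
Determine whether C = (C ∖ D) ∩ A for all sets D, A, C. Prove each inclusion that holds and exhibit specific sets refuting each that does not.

Forward inclusion. This inclusion fails. Take D = ∅, A = ∅, C = {1}; then 1 ∈ C but 1 ∉ (C ∖ D) ∩ A.

Reverse inclusion. Let x ∈ (C ∖ D) ∩ A. Then x ∈ A ∩ C and x ∉ D, from which x ∈ C.

Only the reverse inclusion holds.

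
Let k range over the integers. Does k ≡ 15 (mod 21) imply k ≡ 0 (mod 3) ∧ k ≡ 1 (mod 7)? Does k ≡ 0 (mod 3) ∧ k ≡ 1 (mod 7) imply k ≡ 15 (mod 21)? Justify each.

(⟹) Suppose k ≡ 15 (mod 21); write k = 21j + 15. Since 3 ∣ 21, reducing mod 3 gives k ≡ 15 ≡ 0 (mod 3); since 7 ∣ 21, reducing mod 7 gives k ≡ 15 ≡ 1 (mod 7).

(⟸) Conversely, if k ≡ 0 (mod 3) and k ≡ 1 (mod 7), then by the Chinese remainder theorem k ≡ 15 (mod 21). This is exactly k ≡ 15 (mod 21).

Both directions hold; the statement is true.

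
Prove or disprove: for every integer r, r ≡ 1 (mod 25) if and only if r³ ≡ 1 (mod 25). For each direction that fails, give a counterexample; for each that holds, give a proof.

The biconditional holds.

Converse. Suppose r³ ≡ 1 (mod 25). The only residue r in {0, …, 24} with r³ ≡ 1 (mod 25) is r = 1, so r ≡ 1 (mod 25).

Forward direction. Suppose r ≡ 1 (mod 25). Write r = 25j + 1. Then (25j + 1)³ = 15625j³ + 1875j² + 75j + 1 = 25(625j³ + 75j² + 3j) + 1, so r³ ≡ 1 (mod 25).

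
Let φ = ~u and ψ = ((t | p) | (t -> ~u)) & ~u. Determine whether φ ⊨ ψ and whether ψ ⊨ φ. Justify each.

Equivalent; both directions hold.

(⟹) Assume the antecedent. If u is true, the antecedent cannot hold. If u is false, ((t | p) | (t -> ~u)) & ~u reduces to true regardless of the other variables. Either way ((t | p) | (t -> ~u)) & ~u holds.

(⟸) Assume the antecedent. If u is true, the antecedent cannot hold. If u is false, ~u reduces to true regardless of the other variables. Either way ~u holds.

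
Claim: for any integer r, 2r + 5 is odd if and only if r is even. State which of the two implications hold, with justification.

(⟸) Suppose r is even. Since 2 is even, 2r is even for every r, so 2r + 5 has the same parity as 5, which is odd. Hence 2r + 5 is odd.

(⟹) This fails: take r = 1. Then 2r + 5 = 7, which is odd, yet r = 1 is odd, not even.

(⇒) fails; (⇐) holds.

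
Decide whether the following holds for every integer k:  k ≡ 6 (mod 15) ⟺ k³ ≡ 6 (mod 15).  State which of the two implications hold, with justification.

(→) Suppose k ≡ 6 (mod 15). Write k = 15j + 6. Then (15j + 6)³ = 3375j³ + 4050j² + 1620j + 216 = 15(225j³ + 270j² + 108j + 14) + 6, so k³ ≡ 6 (mod 15).

(←) Conversely, suppose k³ ≡ 6 (mod 15). The only residue r in {0, …, 14} with r³ ≡ 6 (mod 15) is r = 6, so k ≡ 6 (mod 15).

Equivalent; both directions hold.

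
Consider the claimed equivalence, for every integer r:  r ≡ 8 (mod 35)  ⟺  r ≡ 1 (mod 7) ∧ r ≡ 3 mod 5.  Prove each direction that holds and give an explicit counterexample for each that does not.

The biconditional holds.

(←) If r ≡ 1 (mod 7) and r ≡ 3 (mod 5), then by the Chinese remainder theorem r ≡ 8 (mod 35). This is exactly r ≡ 8 (mod 35).

(→) Suppose r ≡ 8 (mod 35); write r = 35j + 8. Since 7 ∣ 35, reducing mod 7 gives r ≡ 8 ≡ 1 (mod 7); since 5 ∣ 35, reducing mod 5 gives r ≡ 8 ≡ 3 (mod 5).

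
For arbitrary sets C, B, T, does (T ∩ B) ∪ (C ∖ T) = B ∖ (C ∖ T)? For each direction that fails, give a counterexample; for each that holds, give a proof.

Forward inclusion. This inclusion fails. Take C = {1}, B = ∅, T = ∅; then 1 ∈ (T ∩ B) ∪ (C ∖ T) but 1 ∉ B ∖ (C ∖ T).

Reverse inclusion. This inclusion fails. Take C = ∅, B = {1}, T = ∅; then 1 ∈ B ∖ (C ∖ T) but 1 ∉ (T ∩ B) ∪ (C ∖ T).

Neither inclusion holds.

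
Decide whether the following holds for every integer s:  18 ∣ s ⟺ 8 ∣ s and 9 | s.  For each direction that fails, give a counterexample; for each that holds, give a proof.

Only the reverse direction holds.

(→) This fails: take s = 18. Certainly 18 ∣ 18, but 8 ∤ 18.

(←) Suppose 8 ∣ s and 9 ∣ s. Any common multiple of 8 and 9 is a multiple of their lcm; here gcd(8, 9) = 1, so lcm(8, 9) = 8·9 = 72, so 72 ∣ s. Since 18 ∣ 72, it follows that 18 ∣ s.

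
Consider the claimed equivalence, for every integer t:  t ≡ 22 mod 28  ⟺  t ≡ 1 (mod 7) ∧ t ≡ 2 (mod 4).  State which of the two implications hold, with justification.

Forward direction. Suppose t ≡ 22 (mod 28); write t = 28j + 22. Since 7 ∣ 28, reducing mod 7 gives t ≡ 22 ≡ 1 (mod 7); since 4 ∣ 28, reducing mod 4 gives t ≡ 22 ≡ 2 (mod 4).

Converse. If t ≡ 1 (mod 7) and t ≡ 2 (mod 4), then by the Chinese remainder theorem t ≡ 22 (mod 28). This is exactly t ≡ 22 (mod 28).

Both directions hold.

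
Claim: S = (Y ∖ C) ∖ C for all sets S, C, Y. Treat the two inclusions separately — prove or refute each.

Forward inclusion. This inclusion fails. Take S = {1}, C = ∅, Y = ∅; then 1 ∈ S but 1 ∉ (Y ∖ C) ∖ C.

Reverse inclusion. This inclusion fails. Take S = ∅, C = ∅, Y = {1}; then 1 ∈ (Y ∖ C) ∖ C but 1 ∉ S.

(⊆) fails and (⊇) fails.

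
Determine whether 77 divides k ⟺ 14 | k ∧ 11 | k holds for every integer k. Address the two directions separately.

(⇒) fails; (⇐) holds.

Forward direction. This fails: take k = 77. Certainly 77 ∣ 77, but 14 ∤ 77.

Converse. Suppose 14 ∣ k and 11 ∣ k. Any common multiple of 14 and 11 is a multiple of their lcm; here gcd(14, 11) = 1, so lcm(14, 11) = 14·11 = 154, so 154 ∣ k. Since 77 ∣ 154, it follows that 77 ∣ k.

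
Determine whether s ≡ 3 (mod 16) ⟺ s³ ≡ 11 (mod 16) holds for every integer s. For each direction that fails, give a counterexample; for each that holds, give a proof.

(⟸) Suppose s³ ≡ 11 (mod 16). The only residue r in {0, …, 15} with r³ ≡ 11 (mod 16) is r = 3, so s ≡ 3 (mod 16).

(⟹) Suppose s ≡ 3 (mod 16). Write s = 16j + 3. Then (16j + 3)³ = 4096j³ + 2304j² + 432j + 27 = 16(256j³ + 144j² + 27j + 1) + 11, so s³ ≡ 11 (mod 16).

Equivalent; both directions hold.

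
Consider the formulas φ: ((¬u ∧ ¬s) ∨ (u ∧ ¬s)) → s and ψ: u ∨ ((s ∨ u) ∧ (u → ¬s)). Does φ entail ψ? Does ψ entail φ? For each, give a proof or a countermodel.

(⟸) This fails. Under s = F, u = T, the left side is false but the right side is true.

(⟹) Assume the antecedent. If s is true, u ∨ ((s ∨ u) ∧ (u → ¬s)) reduces to true regardless of the other variables. If s is false, the antecedent cannot hold. Either way u ∨ ((s ∨ u) ∧ (u → ¬s)) holds.

Only the forward implication holds.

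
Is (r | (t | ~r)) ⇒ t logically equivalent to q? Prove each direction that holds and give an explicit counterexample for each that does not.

[⇒] This fails. Under t = T, r = F, q = F, the left side is true but the right side is false.

[⇐] This fails. Under t = F, r = F, q = T, the left side is false but the right side is true.

(⇒) fails and (⇐) fails.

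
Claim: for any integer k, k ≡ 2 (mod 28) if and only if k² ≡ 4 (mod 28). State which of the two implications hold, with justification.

Not equivalent: only (⇒) holds.

Forward direction. Suppose k ≡ 2 (mod 28). Write k = 28j + 2. Then (28j + 2)² = 784j² + 112j + 4 = 28(28j² + 4j) + 4, so k² ≡ 4 (mod 28).

Converse. This fails: take k = 12. Then 12² = 144 ≡ 4 (mod 28), yet 12 ≡ 12 (mod 28), not 2.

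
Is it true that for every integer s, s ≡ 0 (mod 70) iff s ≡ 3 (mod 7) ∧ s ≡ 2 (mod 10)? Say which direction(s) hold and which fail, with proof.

[⇒] This fails: s = 0 gives 0 ≡ 0 (mod 70) but 0 ≡ 0 (mod 7), so the conjunction on the right does not hold.

[⇐] This fails: s = 52 satisfies both congruences on the right (52 ≡ 3 mod 7 and 52 ≡ 2 mod 10) yet 52 ≡ 52 (mod 70), not 0.

Neither implication holds.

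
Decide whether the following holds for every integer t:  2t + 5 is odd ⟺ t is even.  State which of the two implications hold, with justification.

Not equivalent: only (⇐) holds.

Forward direction. This fails: take t = 3. Then 2t + 5 = 11, which is odd, yet t = 3 is odd, not even.

Converse. Suppose t is even. Since 2 is even, 2t is even for every t, so 2t + 5 has the same parity as 5, which is odd. Hence 2t + 5 is odd.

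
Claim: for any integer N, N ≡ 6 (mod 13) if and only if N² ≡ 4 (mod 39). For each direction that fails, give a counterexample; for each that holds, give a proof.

(⟹) This fails: take N = 6. Then 6 ≡ 6 (mod 13), but 6² = 36 ≡ 36 (mod 39), not 4.

(⟸) This fails: take N = 2. Then 2² = 4 ≡ 4 (mod 39), yet 2 ≡ 2 (mod 13), not 6.

Both directions fail.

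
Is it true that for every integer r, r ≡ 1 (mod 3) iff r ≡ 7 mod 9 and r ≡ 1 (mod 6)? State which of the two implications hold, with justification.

Forward direction. This fails: r = 1 gives 1 ≡ 1 (mod 3) but 1 ≡ 1 (mod 9), so the conjunction on the right does not hold.

Converse. If r ≡ 7 (mod 9) and r ≡ 1 (mod 6), then by the Chinese remainder theorem r ≡ 7 (mod 18). Since 7 ≡ 1 (mod 3) and 3 ∣ 18, we get r ≡ 1 (mod 3).

Not equivalent: only (⇐) holds.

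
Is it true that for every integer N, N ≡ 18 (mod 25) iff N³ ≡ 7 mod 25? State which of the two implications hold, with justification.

(⟹) Suppose N ≡ 18 (mod 25). Write N = 25j + 18. Then (25j + 18)³ = 15625j³ + 33750j² + 24300j + 5832 = 25(625j³ + 1350j² + 972j + 233) + 7, so N³ ≡ 7 (mod 25).

(⟸) Conversely, suppose N³ ≡ 7 (mod 25). The only residue r in {0, …, 24} with r³ ≡ 7 (mod 25) is r = 18, so N ≡ 18 (mod 25).

Both directions hold.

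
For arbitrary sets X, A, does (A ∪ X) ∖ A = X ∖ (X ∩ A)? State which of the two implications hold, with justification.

Forward inclusion. Let x ∈ (A ∪ X) ∖ A. Then x ∈ X and x ∉ A, from which x ∈ X ∖ (X ∩ A).

Reverse inclusion. Let x ∈ X ∖ (X ∩ A). Then x ∈ X and x ∉ A, from which x ∈ (A ∪ X) ∖ A.

Both inclusions hold.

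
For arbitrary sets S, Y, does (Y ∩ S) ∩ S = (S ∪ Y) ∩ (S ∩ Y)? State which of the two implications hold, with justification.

Both inclusions hold; the sets are equal.

(⟹) Let x ∈ (Y ∩ S) ∩ S. Then x ∈ S ∩ Y, from which x ∈ (S ∪ Y) ∩ (S ∩ Y).

(⟸) Let x ∈ (S ∪ Y) ∩ (S ∩ Y). Then x ∈ S ∩ Y, from which x ∈ (Y ∩ S) ∩ S.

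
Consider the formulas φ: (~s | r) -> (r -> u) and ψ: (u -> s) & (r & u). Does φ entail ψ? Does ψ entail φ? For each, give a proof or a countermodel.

Forward direction. This fails. Under s = F, u = F, r = F, the left side is true but the right side is false.

Converse. Assume the antecedent. If s is true, the antecedent forces (s = T, u = T, r = T), and (~s | r) -> (r -> u) holds there. If s is false, the antecedent cannot hold. Either way (~s | r) -> (r -> u) holds.

Not equivalent: only (⇐) holds.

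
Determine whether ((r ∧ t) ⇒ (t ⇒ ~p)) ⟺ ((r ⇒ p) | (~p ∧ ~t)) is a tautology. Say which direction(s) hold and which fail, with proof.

Forward direction. This fails. Under r = T, t = T, p = F, the left side is true but the right side is false.

Converse. This fails. Under r = T, t = T, p = T, the left side is false but the right side is true.

Neither implication holds.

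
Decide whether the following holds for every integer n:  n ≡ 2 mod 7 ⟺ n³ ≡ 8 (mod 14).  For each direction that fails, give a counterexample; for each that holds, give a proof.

(⇒) This fails: take n = 9. Then 9 ≡ 2 (mod 7), but 9³ = 729 ≡ 1 (mod 14), not 8.

(⇐) This fails: take n = 4. Then 4³ = 64 ≡ 8 (mod 14), yet 4 ≡ 4 (mod 7), not 2.

(⇒) fails and (⇐) fails.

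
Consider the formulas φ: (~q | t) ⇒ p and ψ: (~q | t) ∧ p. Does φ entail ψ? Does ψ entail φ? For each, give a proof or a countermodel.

Forward direction. This fails. Under q = T, t = F, p = F, the left side is true but the right side is false.

Converse. Assume the antecedent. If q is true, the antecedent forces (q = T, t = T, p = T), and (~q | t) ⇒ p holds there. If q is false, the antecedent forces (q = F, t = F, p = T) or (q = F, t = T, p = T), and (~q | t) ⇒ p holds there. Either way (~q | t) ⇒ p holds.

Only the converse holds.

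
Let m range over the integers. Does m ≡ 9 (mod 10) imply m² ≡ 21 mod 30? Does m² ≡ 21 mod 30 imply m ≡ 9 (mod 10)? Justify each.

Forward direction. This fails: take m = 19. Then 19 ≡ 9 (mod 10), but 19² = 361 ≡ 1 (mod 30), not 21.

Converse. This fails: take m = 21. Then 21² = 441 ≡ 21 (mod 30), yet 21 ≡ 1 (mod 10), not 9.

Both directions fail.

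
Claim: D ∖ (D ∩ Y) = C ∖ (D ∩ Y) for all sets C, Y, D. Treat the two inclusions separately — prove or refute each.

(⟹) This inclusion fails. Take C = ∅, Y = ∅, D = {1}; then 1 ∈ D ∖ (D ∩ Y) but 1 ∉ C ∖ (D ∩ Y).

(⟸) This inclusion fails. Take C = {1}, Y = ∅, D = ∅; then 1 ∈ C ∖ (D ∩ Y) but 1 ∉ D ∖ (D ∩ Y).

Both inclusions fail.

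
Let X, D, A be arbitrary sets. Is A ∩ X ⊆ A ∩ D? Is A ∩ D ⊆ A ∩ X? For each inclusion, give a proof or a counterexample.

(⊆) This inclusion fails. Take X = {1}, D = ∅, A = {1}; then 1 ∈ A ∩ X but 1 ∉ A ∩ D.

(⊇) This inclusion fails. Take X = ∅, D = {1}, A = {1}; then 1 ∈ A ∩ D but 1 ∉ A ∩ X.

Neither inclusion holds.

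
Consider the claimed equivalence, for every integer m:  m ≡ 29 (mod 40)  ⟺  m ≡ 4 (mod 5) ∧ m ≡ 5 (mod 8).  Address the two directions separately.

Equivalent; both directions hold.

(→) Suppose m ≡ 29 (mod 40); write m = 40j + 29. Since 5 ∣ 40, reducing mod 5 gives m ≡ 29 ≡ 4 (mod 5); since 8 ∣ 40, reducing mod 8 gives m ≡ 29 ≡ 5 (mod 8).

(←) Conversely, if m ≡ 4 (mod 5) and m ≡ 5 (mod 8), then by the Chinese remainder theorem m ≡ 29 (mod 40). This is exactly m ≡ 29 (mod 40).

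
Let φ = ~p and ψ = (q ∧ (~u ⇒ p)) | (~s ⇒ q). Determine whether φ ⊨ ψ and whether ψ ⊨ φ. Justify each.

(⇒) This fails. Under u = F, p = F, q = F, s = F, the left side is true but the right side is false.

(⇐) This fails. Under u = F, p = T, q = T, s = F, the left side is false but the right side is true.

Neither implication holds.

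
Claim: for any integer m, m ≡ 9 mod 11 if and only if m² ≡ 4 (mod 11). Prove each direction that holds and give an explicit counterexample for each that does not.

(→) Suppose m ≡ 9 mod 11. Write m = 11j + 9. Then (11j + 9)² = 121j² + 198j + 81 = 11(11j² + 18j + 7) + 4, so m² ≡ 4 (mod 11).

(←) This fails: take m = 2. Then 2² = 4 ≡ 4 (mod 11), yet 2 ≡ 2 (mod 11), not 9.

Only the forward implication holds.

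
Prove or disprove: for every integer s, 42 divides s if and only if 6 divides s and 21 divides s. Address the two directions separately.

Forward direction. If 42 ∣ s, write s = 42q. Since 42 = 7·6, s = 6·(7q), so 6 ∣ s; and since 42 = 2·21, s = 21·(2q), so 21 ∣ s.

Converse. Suppose 6 ∣ s and 21 ∣ s. Any common multiple of 6 and 21 is a multiple of their lcm; here lcm(6, 21) = 6·21/gcd(6, 21) = 126/3 = 42, so 42 ∣ s.

Equivalent; both directions hold.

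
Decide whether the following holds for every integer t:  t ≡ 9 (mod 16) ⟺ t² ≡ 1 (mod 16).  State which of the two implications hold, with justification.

The forward direction holds; the converse fails.

(→) Suppose t ≡ 9 (mod 16). Write t = 16j + 9. Then (16j + 9)² = 256j² + 288j + 81 = 16(16j² + 18j + 5) + 1, so t² ≡ 1 (mod 16).

(←) This fails: take t = 1. Then 1² = 1 ≡ 1 (mod 16), yet 1 ≡ 1 (mod 16), not 9.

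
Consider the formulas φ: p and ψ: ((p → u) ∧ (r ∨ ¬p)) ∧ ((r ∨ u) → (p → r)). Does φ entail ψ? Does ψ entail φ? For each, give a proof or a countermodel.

Both directions fail.

(⟹) This fails. Under r = F, p = T, u = F, the left side is true but the right side is false.

(⟸) This fails. Under r = F, p = F, u = F, the left side is false but the right side is true.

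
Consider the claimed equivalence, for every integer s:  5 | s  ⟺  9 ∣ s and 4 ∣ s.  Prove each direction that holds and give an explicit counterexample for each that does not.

Both directions fail.

[⇒] This fails: take s = 5. Certainly 5 ∣ 5, but 9 ∤ 5.

[⇐] This fails: take s = 36. Both 9 ∣ 36 and 4 ∣ 36, yet 36 is not a multiple of 5 (since 36 = 7·5 + 1), so 5 ∤ 36.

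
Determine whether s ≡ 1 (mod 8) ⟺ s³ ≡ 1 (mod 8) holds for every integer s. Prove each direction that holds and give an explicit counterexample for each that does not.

(⟸) Suppose s³ ≡ 1 (mod 8). The only residue r in {0, …, 7} with r³ ≡ 1 (mod 8) is r = 1, so s ≡ 1 (mod 8).

(⟹) Suppose s ≡ 1 (mod 8). Write s = 8j + 1. Then (8j + 1)³ = 512j³ + 192j² + 24j + 1 = 8(64j³ + 24j² + 3j) + 1, so s³ ≡ 1 (mod 8).

Both directions hold; the statement is true.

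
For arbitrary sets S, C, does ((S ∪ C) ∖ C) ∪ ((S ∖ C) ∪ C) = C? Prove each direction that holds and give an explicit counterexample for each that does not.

(⊆) fails; (⊇) holds.

Forward inclusion. This inclusion fails. Take S = {1}, C = ∅; then 1 ∈ ((S ∪ C) ∖ C) ∪ ((S ∖ C) ∪ C) but 1 ∉ C.

Reverse inclusion. Let x ∈ C. Then either x ∈ C and x ∉ S; or x ∈ S ∩ C. In each case x ∈ ((S ∪ C) ∖ C) ∪ ((S ∖ C) ∪ C), so C ⊆ ((S ∪ C) ∖ C) ∪ ((S ∖ C) ∪ C).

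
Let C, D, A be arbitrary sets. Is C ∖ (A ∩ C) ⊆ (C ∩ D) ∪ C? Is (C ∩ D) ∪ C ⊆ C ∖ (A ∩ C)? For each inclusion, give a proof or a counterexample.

(⟹) Let x ∈ C ∖ (A ∩ C). Then either x ∈ C and x ∉ D, A; or x ∈ C ∩ D and x ∉ A. In each case x ∈ (C ∩ D) ∪ C, so C ∖ (A ∩ C) ⊆ (C ∩ D) ∪ C.

(⟸) This inclusion fails. Take C = {1}, D = ∅, A = {1}; then 1 ∈ (C ∩ D) ∪ C but 1 ∉ C ∖ (A ∩ C).

The sets are not equal: only the forward inclusion holds.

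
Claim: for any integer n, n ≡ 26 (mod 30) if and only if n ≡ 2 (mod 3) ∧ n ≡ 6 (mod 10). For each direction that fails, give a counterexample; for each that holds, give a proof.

(⟹) Suppose n ≡ 26 (mod 30); write n = 30j + 26. Since 3 ∣ 30, reducing mod 3 gives n ≡ 26 ≡ 2 (mod 3); since 10 ∣ 30, reducing mod 10 gives n ≡ 26 ≡ 6 (mod 10).

(⟸) Conversely, if n ≡ 2 (mod 3) and n ≡ 6 (mod 10), then by the Chinese remainder theorem n ≡ 26 (mod 30). This is exactly n ≡ 26 (mod 30).

Both directions hold.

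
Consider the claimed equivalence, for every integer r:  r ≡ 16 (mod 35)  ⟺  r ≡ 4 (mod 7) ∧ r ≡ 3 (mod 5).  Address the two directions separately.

(⟹) This fails: r = 16 gives 16 ≡ 16 (mod 35) but 16 ≡ 2 (mod 7), so the conjunction on the right does not hold.

(⟸) This fails: r = 18 satisfies both congruences on the right (18 ≡ 4 mod 7 and 18 ≡ 3 mod 5) yet 18 ≡ 18 (mod 35), not 16.

Both directions fail.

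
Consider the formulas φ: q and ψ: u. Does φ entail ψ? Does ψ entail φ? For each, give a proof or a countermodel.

Forward direction. This fails. Under u = F, q = T, the left side is true but the right side is false.

Converse. This fails. Under u = T, q = F, the left side is false but the right side is true.

Both directions fail.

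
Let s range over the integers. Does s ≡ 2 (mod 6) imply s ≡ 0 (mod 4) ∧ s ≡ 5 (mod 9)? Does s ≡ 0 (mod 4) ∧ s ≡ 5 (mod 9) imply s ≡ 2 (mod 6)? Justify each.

(⟸) If s ≡ 0 (mod 4) and s ≡ 5 (mod 9), then by the Chinese remainder theorem s ≡ 32 (mod 36). Since 32 ≡ 2 (mod 6) and 6 ∣ 36, we get s ≡ 2 (mod 6).

(⟹) This fails: s = 2 gives 2 ≡ 2 (mod 6) but 2 ≡ 2 (mod 4), so the conjunction on the right does not hold.

(⇒) fails; (⇐) holds.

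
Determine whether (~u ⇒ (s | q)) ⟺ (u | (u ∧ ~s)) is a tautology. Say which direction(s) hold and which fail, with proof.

Forward direction. This fails. Under s = T, q = F, u = F, the left side is true but the right side is false.

Converse. Assume the antecedent. If s is true, ~u ⇒ (s | q) reduces to true regardless of the other variables. If s is false, the antecedent forces (s = F, q = F, u = T) or (s = F, q = T, u = T), and ~u ⇒ (s | q) holds there. Either way ~u ⇒ (s | q) holds.

(⇒) fails; (⇐) holds.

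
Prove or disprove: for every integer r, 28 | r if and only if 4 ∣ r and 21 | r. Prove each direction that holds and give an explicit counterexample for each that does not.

Not equivalent: only (⇐) holds.

[⇒] This fails: take r = 28. Certainly 28 ∣ 28, but 21 ∤ 28.

[⇐] Suppose 4 ∣ r and 21 ∣ r. Any common multiple of 4 and 21 is a multiple of their lcm; here gcd(4, 21) = 1, so lcm(4, 21) = 4·21 = 84, so 84 ∣ r. Since 28 ∣ 84, it follows that 28 ∣ r.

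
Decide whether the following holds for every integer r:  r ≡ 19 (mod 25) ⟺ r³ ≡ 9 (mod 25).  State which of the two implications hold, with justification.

(→) Suppose r ≡ 19 (mod 25). Write r = 25j + 19. Then (25j + 19)³ = 15625j³ + 35625j² + 27075j + 6859 = 25(625j³ + 1425j² + 1083j + 274) + 9, so r³ ≡ 9 (mod 25).

(←) Conversely, suppose r³ ≡ 9 (mod 25). The only residue r in {0, …, 24} with r³ ≡ 9 (mod 25) is r = 19, so r ≡ 19 (mod 25).

Both directions hold.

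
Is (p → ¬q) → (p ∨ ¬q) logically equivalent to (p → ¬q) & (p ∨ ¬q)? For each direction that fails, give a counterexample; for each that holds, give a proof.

Only the converse holds.

Forward direction. This fails. Under q = T, p = T, the left side is true but the right side is false.

Converse. Assume the antecedent. If q is true, the antecedent cannot hold. If q is false, (p → ¬q) → (p ∨ ¬q) reduces to true regardless of the other variables. Either way (p → ¬q) → (p ∨ ¬q) holds.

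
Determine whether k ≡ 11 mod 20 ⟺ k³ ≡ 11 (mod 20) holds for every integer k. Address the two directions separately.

Both implications hold.

(⟹) Suppose k ≡ 11 mod 20. Write k = 20j + 11. Then (20j + 11)³ = 8000j³ + 13200j² + 7260j + 1331 = 20(400j³ + 660j² + 363j + 66) + 11, so k³ ≡ 11 (mod 20).

(⟸) Conversely, suppose k³ ≡ 11 (mod 20). The only residue r in {0, …, 19} with r³ ≡ 11 (mod 20) is r = 11, so k ≡ 11 (mod 20).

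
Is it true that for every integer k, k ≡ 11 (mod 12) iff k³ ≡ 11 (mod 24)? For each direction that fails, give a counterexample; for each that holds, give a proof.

[⇒] This fails: take k = 23. Then 23 ≡ 11 (mod 12), but 23³ = 12167 ≡ 23 (mod 24), not 11.

[⇐] Conversely, the residues r modulo 24 with r³ ≡ 11 (mod 24) are exactly {11}, and each is ≡ 11 (mod 12).

The forward direction fails; the converse holds.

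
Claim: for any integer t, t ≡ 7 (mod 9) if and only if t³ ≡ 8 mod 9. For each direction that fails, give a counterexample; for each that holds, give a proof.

Both directions fail.

(⇒) This fails: take t = 7. Then 7 ≡ 7 (mod 9), but 7³ = 343 ≡ 1 (mod 9), not 8.

(⇐) This fails: take t = 2. Then 2³ = 8 ≡ 8 (mod 9), yet 2 ≡ 2 (mod 9), not 7.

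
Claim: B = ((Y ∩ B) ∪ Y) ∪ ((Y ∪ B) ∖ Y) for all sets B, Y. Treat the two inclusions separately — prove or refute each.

(⊇) This inclusion fails. Take B = ∅, Y = {1}; then 1 ∈ ((Y ∩ B) ∪ Y) ∪ ((Y ∪ B) ∖ Y) but 1 ∉ B.

(⊆) Let x ∈ B. Then either x ∈ B and x ∉ Y; or x ∈ B ∩ Y. In each case x ∈ ((Y ∩ B) ∪ Y) ∪ ((Y ∪ B) ∖ Y), so B ⊆ ((Y ∩ B) ∪ Y) ∪ ((Y ∪ B) ∖ Y).

The sets are not equal: only the forward inclusion holds.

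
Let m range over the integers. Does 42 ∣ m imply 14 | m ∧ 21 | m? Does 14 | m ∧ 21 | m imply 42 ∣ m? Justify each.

Both implications hold.

(→) If 42 ∣ m, write m = 42q. Since 42 = 3·14, m = 14·(3q), so 14 ∣ m; and since 42 = 2·21, m = 21·(2q), so 21 ∣ m.

(←) Suppose 14 ∣ m and 21 ∣ m. Any common multiple of 14 and 21 is a multiple of their lcm; here lcm(14, 21) = 14·21/gcd(14, 21) = 294/7 = 42, so 42 ∣ m.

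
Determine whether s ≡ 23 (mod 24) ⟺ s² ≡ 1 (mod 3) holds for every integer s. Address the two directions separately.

(⟹) Suppose s ≡ 23 (mod 24). Then s² ≡ 23² = 529 (mod 24), and since 3 ∣ 24, also s² ≡ 1 (mod 3).

(⟸) This fails: take s = 1. Then 1² = 1 ≡ 1 (mod 3), yet 1 ≡ 1 (mod 24), not 23.

The forward direction holds; the converse fails.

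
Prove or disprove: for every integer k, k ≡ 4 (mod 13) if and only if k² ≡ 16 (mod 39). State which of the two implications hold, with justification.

(⟹) This fails: take k = 30. Then 30 ≡ 4 (mod 13), but 30² = 900 ≡ 3 (mod 39), not 16.

(⟸) This fails: take k = 22. Then 22² = 484 ≡ 16 (mod 39), yet 22 ≡ 9 (mod 13), not 4.

Neither direction holds.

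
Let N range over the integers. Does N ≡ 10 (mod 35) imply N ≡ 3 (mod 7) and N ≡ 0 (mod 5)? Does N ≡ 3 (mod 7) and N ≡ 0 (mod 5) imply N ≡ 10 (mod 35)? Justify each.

Both implications hold.

(→) Suppose N ≡ 10 (mod 35); write N = 35j + 10. Since 7 ∣ 35, reducing mod 7 gives N ≡ 10 ≡ 3 (mod 7); since 5 ∣ 35, reducing mod 5 gives N ≡ 10 ≡ 0 (mod 5).

(←) Conversely, if N ≡ 3 (mod 7) and N ≡ 0 (mod 5), then by the Chinese remainder theorem N ≡ 10 (mod 35). This is exactly N ≡ 10 (mod 35).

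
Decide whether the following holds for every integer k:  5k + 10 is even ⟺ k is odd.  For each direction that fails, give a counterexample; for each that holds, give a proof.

Neither implication holds.

(⇒) This fails: k = 2 gives 5k + 10 = 20, which is even, but 2 is even, not odd.

(⇐) This also fails: k = 3 is odd, but 5k + 10 = 25 is odd, not even.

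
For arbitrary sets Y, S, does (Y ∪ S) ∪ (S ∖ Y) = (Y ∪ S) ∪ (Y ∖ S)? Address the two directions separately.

Forward inclusion. Let x ∈ (Y ∪ S) ∪ (S ∖ Y). Then either x ∈ Y and x ∉ S; or x ∈ S and x ∉ Y; or x ∈ Y ∩ S. In each case x ∈ (Y ∪ S) ∪ (Y ∖ S), so (Y ∪ S) ∪ (S ∖ Y) ⊆ (Y ∪ S) ∪ (Y ∖ S).

Reverse inclusion. Let x ∈ (Y ∪ S) ∪ (Y ∖ S). Then either x ∈ Y and x ∉ S; or x ∈ S and x ∉ Y; or x ∈ Y ∩ S. In each case x ∈ (Y ∪ S) ∪ (S ∖ Y), so (Y ∪ S) ∪ (Y ∖ S) ⊆ (Y ∪ S) ∪ (S ∖ Y).

The two sets are equal.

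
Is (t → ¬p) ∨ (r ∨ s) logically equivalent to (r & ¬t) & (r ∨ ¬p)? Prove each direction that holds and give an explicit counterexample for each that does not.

(⇒) fails; (⇐) holds.

(⟹) This fails. Under t = F, r = F, p = F, s = F, the left side is true but the right side is false.

(⟸) Assume the antecedent. If t is true, the antecedent cannot hold. If t is false, (t → ¬p) ∨ (r ∨ s) reduces to true regardless of the other variables. Either way (t → ¬p) ∨ (r ∨ s) holds.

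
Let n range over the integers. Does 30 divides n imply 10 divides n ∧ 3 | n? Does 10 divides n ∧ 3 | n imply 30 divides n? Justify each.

Both implications hold.

Forward direction. If 30 ∣ n, write n = 30q. Since 30 = 3·10, n = 10·(3q), so 10 ∣ n; and since 30 = 10·3, n = 3·(10q), so 3 ∣ n.

Converse. Suppose 10 ∣ n and 3 ∣ n. Any common multiple of 10 and 3 is a multiple of their lcm; here gcd(10, 3) = 1, so lcm(10, 3) = 10·3 = 30, so 30 ∣ n.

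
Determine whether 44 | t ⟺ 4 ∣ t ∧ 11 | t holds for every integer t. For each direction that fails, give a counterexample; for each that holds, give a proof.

(→) If 44 ∣ t, write t = 44q. Since 44 = 11·4, t = 4·(11q), so 4 ∣ t; and since 44 = 4·11, t = 11·(4q), so 11 ∣ t.

(←) Suppose 4 ∣ t and 11 ∣ t. Any common multiple of 4 and 11 is a multiple of their lcm; here gcd(4, 11) = 1, so lcm(4, 11) = 4·11 = 44, so 44 ∣ t.

Both directions hold; the statement is true.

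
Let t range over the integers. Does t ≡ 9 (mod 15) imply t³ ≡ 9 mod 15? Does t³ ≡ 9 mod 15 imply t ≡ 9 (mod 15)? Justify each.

Equivalent; both directions hold.

(⟹) Suppose t ≡ 9 (mod 15). Write t = 15j + 9. Then (15j + 9)³ = 3375j³ + 6075j² + 3645j + 729 = 15(225j³ + 405j² + 243j + 48) + 9, so t³ ≡ 9 (mod 15).

(⟸) Conversely, suppose t³ ≡ 9 (mod 15). The only residue r in {0, …, 14} with r³ ≡ 9 (mod 15) is r = 9, so t ≡ 9 (mod 15).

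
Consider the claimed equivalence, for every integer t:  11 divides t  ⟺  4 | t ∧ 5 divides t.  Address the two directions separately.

(⇒) fails and (⇐) fails.

(⇒) This fails: take t = 11. Certainly 11 ∣ 11, but 4 ∤ 11.

(⇐) This fails: take t = 20. Both 4 ∣ 20 and 5 ∣ 20, yet 20 is not a multiple of 11 (since 20 = 1·11 + 9), so 11 ∤ 20.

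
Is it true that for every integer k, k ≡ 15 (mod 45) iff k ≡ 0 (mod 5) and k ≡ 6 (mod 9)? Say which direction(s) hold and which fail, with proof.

Both directions hold.

(⟹) Suppose k ≡ 15 (mod 45); write k = 45j + 15. Since 5 ∣ 45, reducing mod 5 gives k ≡ 15 ≡ 0 (mod 5); since 9 ∣ 45, reducing mod 9 gives k ≡ 15 ≡ 6 (mod 9).

(⟸) Conversely, if k ≡ 0 (mod 5) and k ≡ 6 (mod 9), then by the Chinese remainder theorem k ≡ 15 (mod 45). This is exactly k ≡ 15 (mod 45).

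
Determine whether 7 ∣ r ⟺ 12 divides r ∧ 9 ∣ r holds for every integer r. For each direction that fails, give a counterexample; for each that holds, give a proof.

(⟹) This fails: take r = 7. Certainly 7 ∣ 7, but 12 ∤ 7.

(⟸) This fails: take r = 36. Both 12 ∣ 36 and 9 ∣ 36, yet 36 is not a multiple of 7 (since 36 = 5·7 + 1), so 7 ∤ 36.

Neither implication holds.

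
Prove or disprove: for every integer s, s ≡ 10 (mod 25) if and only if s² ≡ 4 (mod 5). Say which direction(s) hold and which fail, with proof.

(→) This fails: take s = 10. Then 10 ≡ 10 (mod 25), but 10² = 100 ≡ 0 (mod 5), not 4.

(←) This fails: take s = 2. Then 2² = 4 ≡ 4 (mod 5), yet 2 ≡ 2 (mod 25), not 10.

(⇒) fails and (⇐) fails.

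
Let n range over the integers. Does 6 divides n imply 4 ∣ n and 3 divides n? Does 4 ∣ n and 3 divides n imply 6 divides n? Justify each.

(→) This fails: take n = 6. Certainly 6 ∣ 6, but 4 ∤ 6.

(←) Suppose 4 ∣ n and 3 ∣ n. Any common multiple of 4 and 3 is a multiple of their lcm; here gcd(4, 3) = 1, so lcm(4, 3) = 4·3 = 12, so 12 ∣ n. Since 6 ∣ 12, it follows that 6 ∣ n.

The forward direction fails; the converse holds.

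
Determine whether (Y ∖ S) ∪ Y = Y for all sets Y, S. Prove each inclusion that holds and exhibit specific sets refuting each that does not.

Both inclusions hold; the sets are equal.

Reverse inclusion. Let x ∈ Y. Then either x ∈ Y and x ∉ S; or x ∈ Y ∩ S. In each case x ∈ (Y ∖ S) ∪ Y, so Y ⊆ (Y ∖ S) ∪ Y.

Forward inclusion. Let x ∈ (Y ∖ S) ∪ Y. Then either x ∈ Y and x ∉ S; or x ∈ Y ∩ S. In each case x ∈ Y, so (Y ∖ S) ∪ Y ⊆ Y.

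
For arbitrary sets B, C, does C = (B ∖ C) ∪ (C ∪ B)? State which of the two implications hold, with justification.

(⊆) holds; (⊇) fails.

Forward inclusion. Let x ∈ C. Then either x ∈ C and x ∉ B; or x ∈ B ∩ C. In each case x ∈ (B ∖ C) ∪ (C ∪ B), so C ⊆ (B ∖ C) ∪ (C ∪ B).

Reverse inclusion. This inclusion fails. Take B = {1}, C = ∅; then 1 ∈ (B ∖ C) ∪ (C ∪ B) but 1 ∉ C.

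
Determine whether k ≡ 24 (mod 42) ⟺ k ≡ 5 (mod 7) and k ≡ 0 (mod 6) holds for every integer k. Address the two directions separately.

(→) This fails: k = 24 gives 24 ≡ 24 (mod 42) but 24 ≡ 3 (mod 7), so the conjunction on the right does not hold.

(←) This fails: k = 12 satisfies both congruences on the right (12 ≡ 5 mod 7 and 12 ≡ 0 mod 6) yet 12 ≡ 12 (mod 42), not 24.

Neither direction holds.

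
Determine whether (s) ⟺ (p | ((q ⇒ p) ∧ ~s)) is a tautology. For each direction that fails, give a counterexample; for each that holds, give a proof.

Forward direction. This fails. Under q = F, p = F, s = T, the left side is true but the right side is false.

Converse. This fails. Under q = F, p = F, s = F, the left side is false but the right side is true.

(⇒) fails and (⇐) fails.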